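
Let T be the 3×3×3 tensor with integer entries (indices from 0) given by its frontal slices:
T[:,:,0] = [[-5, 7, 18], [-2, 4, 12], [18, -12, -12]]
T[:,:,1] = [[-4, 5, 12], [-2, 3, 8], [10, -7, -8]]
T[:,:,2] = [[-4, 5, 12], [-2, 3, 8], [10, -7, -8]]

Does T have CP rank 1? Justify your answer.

No

The mode-2 unfolding of T (rows indexed by j, columns by (i,k) = (0,0), (0,1), (0,2), (1,0), (1,1), (1,2), (2,0), (2,1), (2,2)) is [[-5, -4, -4, -2, -2, -2, 18, 10, 10], [7, 5, 5, 4, 3, 3, -12, -7, -7], [18, 12, 12, 12, 8, 8, -12, -8, -8]].
There the 2×2 minor on rows j ∈ {0, 1}, columns (i,k) ∈ {(0,0), (0,1)} is det [[-5, -4], [7, 5]] = 3 ≠ 0, so this unfolding has rank ≥ 2; CP rank is at least every unfolding rank, so rank(T) ≥ 2.
In particular rank(T) ≥ 2 > 1, so T is not rank-1.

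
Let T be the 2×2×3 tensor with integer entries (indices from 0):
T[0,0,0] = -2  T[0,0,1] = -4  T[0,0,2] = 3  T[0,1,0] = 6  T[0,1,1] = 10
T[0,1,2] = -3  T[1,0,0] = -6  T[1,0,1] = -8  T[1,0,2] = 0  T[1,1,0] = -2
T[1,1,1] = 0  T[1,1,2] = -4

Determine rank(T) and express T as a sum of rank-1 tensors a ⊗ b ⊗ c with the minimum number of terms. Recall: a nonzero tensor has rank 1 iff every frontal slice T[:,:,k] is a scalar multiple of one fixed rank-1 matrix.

rank(T) = 3

Lower bound: the mode-3 unfolding of T (rows indexed by k, columns by (i,j) = (0,0), (0,1), (1,0), (1,1)) is [[-2, 6, -6, -2], [-4, 10, -8, 0], [3, -3, 0, -4]].
There the 3×3 minor on rows k ∈ {0, 1, 2}, columns (i,j) ∈ {(0,0), (0,1), (1,0)} is det [[-2, 6, -6], [-4, 10, -8], [3, -3, 0]] = 12 ≠ 0, so this unfolding has rank ≥ 3; CP rank is at least every unfolding rank, so rank(T) ≥ 3. (Unfolding ranks only ever bound the CP rank from below — rank(T) can be strictly larger than all of them — so the matching upper bound has to come from an explicit 3-term decomposition.)
Upper bound: T is a sum of 3 rank-1 terms, T = [1, -2] ⊗ [1, 1] ⊗ [2, 2, 1] + [1, 0] ⊗ [1, 0] ⊗ [0, 2, -2] + [2, 1] ⊗ [1, -1] ⊗ [-2, -4, 2] (written with every a and b primitive with positive leading entry and the scale carried by c; CP decompositions are not unique, and this one is verified by expanding entrywise), so rank(T) ≤ 3.
These bounds meet, so rank(T) = 3.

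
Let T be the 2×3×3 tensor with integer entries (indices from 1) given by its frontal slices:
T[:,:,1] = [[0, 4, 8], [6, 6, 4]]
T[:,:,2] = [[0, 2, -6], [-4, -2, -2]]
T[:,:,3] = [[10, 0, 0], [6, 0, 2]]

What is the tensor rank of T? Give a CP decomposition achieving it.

rank(T) = 3

Lower bound: the mode-3 unfolding of T (rows indexed by k, columns by (i,j) = (1,1), (1,2), (1,3), (2,1), (2,2), (2,3)) is [[0, 4, 8, 6, 6, 4], [0, 2, -6, -4, -2, -2], [10, 0, 0, 6, 0, 2]].
There the 3×3 minor on rows k ∈ {1, 2, 3}, columns (i,j) ∈ {(1,1), (1,2), (1,3)} is det [[0, 4, 8], [0, 2, -6], [10, 0, 0]] = -400 ≠ 0, so this unfolding has rank ≥ 3; CP rank is at least every unfolding rank, so rank(T) ≥ 3. (Unfolding ranks only ever bound the CP rank from below — rank(T) can be strictly larger than all of them — so the matching upper bound has to come from an explicit 3-term decomposition.)
Upper bound: T is a sum of 3 rank-1 terms, T = [1, 0] (x) [1, 1, -1] (x) [-4, 4, 2] + [1, 1] (x) [2, 1, 1] (x) [4, -2, 2] + [2, 1] (x) [1, -1, 0] (x) [-2, 0, 2] (written with every a and b primitive with positive leading entry and the scale carried by c; CP decompositions are not unique, and this one is verified by expanding entrywise), so rank(T) ≤ 3.
These bounds meet, so rank(T) = 3.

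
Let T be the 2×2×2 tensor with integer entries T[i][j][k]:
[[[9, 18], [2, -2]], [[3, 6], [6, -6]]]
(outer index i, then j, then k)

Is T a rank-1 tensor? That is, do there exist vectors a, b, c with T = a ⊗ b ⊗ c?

No

The mode-1 unfolding of T (rows indexed by i, columns by (j,k) = (0,0), (0,1), (1,0), (1,1)) is [[9, 18, 2, -2], [3, 6, 6, -6]].
There the 2×2 minor on rows i ∈ {0, 1}, columns (j,k) ∈ {(0,0), (1,0)} is det [[9, 2], [3, 6]] = 48 ≠ 0, so this unfolding has rank ≥ 2; CP rank is at least every unfolding rank, so rank(T) ≥ 2.
In particular rank(T) ≥ 2 > 1, so T is not rank-1.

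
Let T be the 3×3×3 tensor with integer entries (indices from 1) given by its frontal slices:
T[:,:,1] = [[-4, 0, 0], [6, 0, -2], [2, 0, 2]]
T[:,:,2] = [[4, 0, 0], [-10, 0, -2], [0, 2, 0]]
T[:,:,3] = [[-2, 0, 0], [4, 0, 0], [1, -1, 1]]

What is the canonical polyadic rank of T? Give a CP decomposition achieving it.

rank(T) = 3

Lower bound: the mode-1 unfolding of T (rows indexed by i, columns by (j,k) = (1,1), (1,2), (1,3), (2,1), (2,2), (2,3), (3,1), (3,2), (3,3)) is [[-4, 4, -2, 0, 0, 0, 0, 0, 0], [6, -10, 4, 0, 0, 0, -2, -2, 0], [2, 0, 1, 0, 2, -1, 2, 0, 1]].
There the 3×3 minor on rows i ∈ {1, 2, 3}, columns (j,k) ∈ {(1,1), (1,2), (1,3)} is det [[-4, 4, -2], [6, -10, 4], [2, 0, 1]] = 8 ≠ 0, so this unfolding has rank ≥ 3; CP rank is at least every unfolding rank, so rank(T) ≥ 3. (Flattening ranks never certify an upper bound on CP rank; for that we must actually write T with 3 rank-1 terms.)
Upper bound: T is a sum of 3 rank-1 terms, T = [0, 0, 1] ⊗ [1, -1, 1] ⊗ [0, -2, 1] + [0, 1, -1] ⊗ [1, 0, 1] ⊗ [-2, -2, 0] + [1, -2, 0] ⊗ [1, 0, 0] ⊗ [-4, 4, -2] (written with every a and b primitive with positive leading entry and the scale carried by c; CP decompositions are not unique, and this one is verified by expanding entrywise), so rank(T) ≤ 3.
These bounds meet, so rank(T) = 3.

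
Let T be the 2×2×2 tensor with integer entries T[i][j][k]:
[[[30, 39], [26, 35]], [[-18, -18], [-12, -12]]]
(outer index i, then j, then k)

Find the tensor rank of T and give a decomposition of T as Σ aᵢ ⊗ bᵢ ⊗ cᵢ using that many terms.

Lower bound: the mode-1 unfolding of T (rows indexed by i, columns by (j,k) = (0,0), (0,1), (1,0), (1,1)) is [[30, 39, 26, 35], [-18, -18, -12, -12]].
There the 2×2 minor on rows i ∈ {0, 1}, columns (j,k) ∈ {(0,0), (0,1)} is det [[30, 39], [-18, -18]] = 162 ≠ 0, so this unfolding has rank ≥ 2; CP rank is at least every unfolding rank, so rank(T) ≥ 2. (Unfolding ranks only ever bound the CP rank from below — rank(T) can be strictly larger than all of them — so the matching upper bound has to come from an explicit 2-term decomposition.)
Upper bound — finding two terms. Write S_k = T[:,:,k] for the frontal slices: S₀ = [[30, 26], [-18, -12]], S₁ = [[39, 35], [-18, -12]].
If T = a₁ ⊗ b₁ ⊗ c₁ + a₂ ⊗ b₂ ⊗ c₂ then each S_k = c₁[k]·a₁b₁ᵀ + c₂[k]·a₂b₂ᵀ. S₀ and S₁ are linearly independent, so a₁b₁ᵀ and a₂b₂ᵀ must span the same plane of matrices: they are the rank-1 matrices of the form x·S₀ + y·S₁.
det(x·S₀ + y·S₁) is 108·x² + 270·xy + 162·y² = 54·(2·x + 3·y)(x + y), vanishing at (x:y) = (3:-2) and (1:-1).
M₁ = 3·S₀ − 2·S₁ = [[12, 8], [-18, -12]] = 2·[2, -3][3, 2]ᵀ and M₂ = S₀ − S₁ = [[-9, -9], [0, 0]] = (-9)·[1, 0][1, 1]ᵀ, so take a₁ = [2, -3], b₁ = [3, 2], a₂ = [1, 0], b₂ = [1, 1].
Each slice is an integer combination of E₁ = a₁b₁ᵀ and E₂ = a₂b₂ᵀ: S₀ = 2·E₁ + 18·E₂, S₁ = 2·E₁ + 27·E₂; reading off coefficients, c₁ = [2, 2] and c₂ = [18, 27].
Hence T = [2, -3] ⊗ [3, 2] ⊗ [2, 2] + [1, 0] ⊗ [1, 1] ⊗ [18, 27], so rank(T) ≤ 2.
These bounds meet, so rank(T) = 2.

rank(T) = 2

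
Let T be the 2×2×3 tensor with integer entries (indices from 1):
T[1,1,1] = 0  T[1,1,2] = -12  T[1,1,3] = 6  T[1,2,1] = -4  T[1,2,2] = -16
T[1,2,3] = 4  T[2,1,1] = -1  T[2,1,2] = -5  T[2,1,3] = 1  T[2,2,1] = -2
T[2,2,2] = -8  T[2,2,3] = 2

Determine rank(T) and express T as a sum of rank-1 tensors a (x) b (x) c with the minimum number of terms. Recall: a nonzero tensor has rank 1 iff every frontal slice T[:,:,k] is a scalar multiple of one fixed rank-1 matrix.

rank(T) = 3

Lower bound: in the mode-3 unfolding of T (rows indexed by k, columns by (i,j)) the 3×3 minor on rows k ∈ {1, 2, 3}, columns (i,j) ∈ {(1,1), (1,2), (2,1)} is det [[0, -4, -1], [-12, -16, -5], [6, 4, 1]] = 24 ≠ 0, so that unfolding has rank ≥ 3 and hence rank(T) ≥ 3 (CP rank is at least every unfolding rank, though it can be larger).
Upper bound: T is a sum of 3 rank-1 terms, T = [0, 1] (x) [1, 0] (x) [-1, 1, -2] + [2, 1] (x) [1, 1] (x) [2, -4, 4] + [2, 1] (x) [1, 2] (x) [-2, -2, -1] (written with every a and b primitive with positive leading entry and the scale carried by c; CP decompositions are not unique, and this one is verified by expanding entrywise), so rank(T) ≤ 3.
These bounds meet, so rank(T) = 3.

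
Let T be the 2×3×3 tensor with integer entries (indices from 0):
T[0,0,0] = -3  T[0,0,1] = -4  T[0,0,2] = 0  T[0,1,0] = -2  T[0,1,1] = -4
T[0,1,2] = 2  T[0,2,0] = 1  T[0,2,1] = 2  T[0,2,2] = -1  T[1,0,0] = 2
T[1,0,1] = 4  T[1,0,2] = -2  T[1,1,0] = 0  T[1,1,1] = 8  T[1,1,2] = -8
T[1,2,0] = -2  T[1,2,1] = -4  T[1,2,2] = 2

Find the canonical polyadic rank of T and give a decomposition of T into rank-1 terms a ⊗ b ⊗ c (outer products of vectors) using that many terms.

rank(T) = 3

Lower bound: the mode-2 unfolding of T (rows indexed by j, columns by (i,k) = (0,0), (0,1), (0,2), (1,0), (1,1), (1,2)) is [[-3, -4, 0, 2, 4, -2], [-2, -4, 2, 0, 8, -8], [1, 2, -1, -2, -4, 2]].
There the 3×3 minor on rows j ∈ {0, 1, 2}, columns (i,k) ∈ {(0,0), (0,1), (1,0)} is det [[-3, -4, 2], [-2, -4, 0], [1, 2, -2]] = -8 ≠ 0, so this unfolding has rank ≥ 3; CP rank is at least every unfolding rank, so rank(T) ≥ 3. (Unfolding ranks only ever bound the CP rank from below — rank(T) can be strictly larger than all of them — so the matching upper bound has to come from an explicit 3-term decomposition.)
Upper bound: T is a sum of 3 rank-1 terms, T = [0, 1] ⊗ [0, 1, 0] ⊗ [-4, 0, -4] + [1, -2] ⊗ [1, 2, -1] ⊗ [-1, -2, 1] + [1, 0] ⊗ [1, 0, 0] ⊗ [-2, -2, -1] (written with every a and b primitive with positive leading entry and the scale carried by c; CP decompositions are not unique, and this one is verified by expanding entrywise), so rank(T) ≤ 3.
These bounds meet, so rank(T) = 3.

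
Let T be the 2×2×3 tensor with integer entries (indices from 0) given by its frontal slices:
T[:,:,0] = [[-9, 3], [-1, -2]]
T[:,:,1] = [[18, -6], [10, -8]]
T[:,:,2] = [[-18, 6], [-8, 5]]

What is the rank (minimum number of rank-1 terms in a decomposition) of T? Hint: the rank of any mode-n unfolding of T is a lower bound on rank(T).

Lower bound: the mode-3 unfolding of T (rows indexed by k, columns by (i,j) = (0,0), (0,1), (1,0), (1,1)) is [[-9, 3, -1, -2], [18, -6, 10, -8], [-18, 6, -8, 5]].
There the 2×2 minor on rows k ∈ {0, 1}, columns (i,j) ∈ {(0,0), (1,0)} is det [[-9, -1], [18, 10]] = -72 ≠ 0, so this unfolding has rank ≥ 2; CP rank is at least every unfolding rank, so rank(T) ≥ 2. (This is only a lower bound: in general the CP rank may exceed every unfolding rank, so we still need to exhibit 2 rank-1 terms summing to T.)
Upper bound — finding two terms. Write S_k = T[:,:,k] for the frontal slices: S₀ = [[-9, 3], [-1, -2]], S₁ = [[18, -6], [10, -8]], S₂ = [[-18, 6], [-8, 5]].
If T = a₁ ⊗ b₁ ⊗ c₁ + a₂ ⊗ b₂ ⊗ c₂ then each S_k = c₁[k]·a₁b₁ᵀ + c₂[k]·a₂b₂ᵀ. S₀ and S₁ are linearly independent, so a₁b₁ᵀ and a₂b₂ᵀ must span the same plane of matrices: they are the rank-1 matrices of the form x·S₀ + y·S₁.
det(x·S₀ + y·S₁) is 21·x² − 84·y² = 21·(x − 2·y)(x + 2·y), vanishing at (x:y) = (2:1) and (2:-1).
M₁ = 2·S₀ + S₁ = [[0, 0], [8, -12]] = 4·(0, 1)(2, -3)ᵀ and M₂ = 2·S₀ − S₁ = [[-36, 12], [-12, 4]] = (-4)·(3, 1)(3, -1)ᵀ, so take a₁ = (0, 1), b₁ = (2, -3), a₂ = (3, 1), b₂ = (3, -1).
Each slice is an integer combination of E₁ = a₁b₁ᵀ and E₂ = a₂b₂ᵀ: S₀ = E₁ − E₂, S₁ = 2·E₁ + 2·E₂, S₂ = −E₁ − 2·E₂; reading off coefficients, c₁ = (1, 2, -1) and c₂ = (-1, 2, -2).
Hence T = (0, 1) ⊗ (2, -3) ⊗ (1, 2, -1) + (3, 1) ⊗ (3, -1) ⊗ (-1, 2, -2), so rank(T) ≤ 2.
These bounds meet, so rank(T) = 2.
Check entry T[0,1,1] = -6: (0)·(-3)·(2) + (3)·(-1)·(2) = -6.

2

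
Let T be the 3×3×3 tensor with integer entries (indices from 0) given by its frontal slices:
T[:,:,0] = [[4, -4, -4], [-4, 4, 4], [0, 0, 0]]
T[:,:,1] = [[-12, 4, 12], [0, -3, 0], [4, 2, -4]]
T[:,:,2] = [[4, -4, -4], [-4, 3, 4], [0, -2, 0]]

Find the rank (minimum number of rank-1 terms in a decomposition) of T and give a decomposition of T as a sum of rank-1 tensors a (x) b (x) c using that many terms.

Lower bound: the mode-3 unfolding of T (rows indexed by k, columns by (i,j) = (0,0), (0,1), (0,2), (1,0), (1,1), (1,2), (2,0), (2,1), (2,2)) is [[4, -4, -4, -4, 4, 4, 0, 0, 0], [-12, 4, 12, 0, -3, 0, 4, 2, -4], [4, -4, -4, -4, 3, 4, 0, -2, 0]].
There the 3×3 minor on rows k ∈ {0, 1, 2}, columns (i,j) ∈ {(0,0), (0,1), (1,1)} is det [[4, -4, 4], [-12, 4, -3], [4, -4, 3]] = 32 ≠ 0, so this unfolding has rank ≥ 3; CP rank is at least every unfolding rank, so rank(T) ≥ 3. (This is only a lower bound: in general the CP rank may exceed every unfolding rank, so we still need to exhibit 3 rank-1 terms summing to T.)
Upper bound: T is a sum of 3 rank-1 terms, T = [0, 1, 2] (x) [0, 1, 0] (x) [0, 1, -1] + [1, -1, 0] (x) [1, -1, -1] (x) [4, -4, 4] + [2, 1, -1] (x) [1, 0, -1] (x) [0, -4, 0] (one valid choice — decompositions are not unique — normalised so each a, b is primitive with positive first nonzero entry; check it by expanding all entries), so rank(T) ≤ 3.
These bounds meet, so rank(T) = 3.

rank(T) = 3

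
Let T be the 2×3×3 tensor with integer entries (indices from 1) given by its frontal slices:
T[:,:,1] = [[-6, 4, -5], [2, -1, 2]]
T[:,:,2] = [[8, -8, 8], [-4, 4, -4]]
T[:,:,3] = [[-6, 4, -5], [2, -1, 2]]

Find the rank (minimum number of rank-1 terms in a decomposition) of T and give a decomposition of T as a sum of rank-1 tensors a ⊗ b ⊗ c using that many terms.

Lower bound: the mode-2 unfolding of T (rows indexed by j, columns by (i,k) = (1,1), (1,2), (1,3), (2,1), (2,2), (2,3)) is [[-6, 8, -6, 2, -4, 2], [4, -8, 4, -1, 4, -1], [-5, 8, -5, 2, -4, 2]].
There the 3×3 minor on rows j ∈ {1, 2, 3}, columns (i,k) ∈ {(1,1), (1,2), (2,1)} is det [[-6, 8, 2], [4, -8, -1], [-5, 8, 2]] = 8 ≠ 0, so this unfolding has rank ≥ 3; CP rank is at least every unfolding rank, so rank(T) ≥ 3. (Unfolding ranks only ever bound the CP rank from below — rank(T) can be strictly larger than all of them — so the matching upper bound has to come from an explicit 3-term decomposition.)
Upper bound: T is a sum of 3 rank-1 terms, T = (1, 0) ⊗ (2, -2, 1) ⊗ (-1, 0, -1) + (2, -1) ⊗ (0, 1, 0) ⊗ (0, -2, 0) + (2, -1) ⊗ (2, -1, 2) ⊗ (-1, 2, -1) (written with every a and b primitive with positive leading entry and the scale carried by c; CP decompositions are not unique, and this one is verified by expanding entrywise), so rank(T) ≤ 3.
These bounds meet, so rank(T) = 3.

rank(T) = 3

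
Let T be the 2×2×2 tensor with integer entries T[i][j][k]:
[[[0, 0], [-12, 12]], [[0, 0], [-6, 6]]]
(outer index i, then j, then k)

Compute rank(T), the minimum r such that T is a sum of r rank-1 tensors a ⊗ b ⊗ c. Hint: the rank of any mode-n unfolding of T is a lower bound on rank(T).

Lower bound: T ≠ 0 (e.g. T[0,1,0] = -12), so rank(T) ≥ 1.
Upper bound: if T = a ⊗ b ⊗ c then every fibre of T is a multiple of the corresponding factor, so read the factors off the fibres through the nonzero entry T[0,1,0] = -12.
The mode-1 fibre T[:,1,0] = [-12, -6] gives a = [2, 1] (primitive direction); the mode-2 fibre T[0,:,0] = [0, -12] gives b = [0, 1]; then c[k] = T[0,1,k] / (a[0]·b[1]) = [-12, 12] / 2 = [-6, 6].
Expanding [2, 1] ⊗ [0, 1] ⊗ [-6, 6] reproduces all 8 entries of T, so T = [2, 1] ⊗ [0, 1] ⊗ [-6, 6] and rank(T) ≤ 1.
These bounds meet, so rank(T) = 1.
Check entry T[0,1,0] = -12: (2)·(1)·(-6) = -12.

1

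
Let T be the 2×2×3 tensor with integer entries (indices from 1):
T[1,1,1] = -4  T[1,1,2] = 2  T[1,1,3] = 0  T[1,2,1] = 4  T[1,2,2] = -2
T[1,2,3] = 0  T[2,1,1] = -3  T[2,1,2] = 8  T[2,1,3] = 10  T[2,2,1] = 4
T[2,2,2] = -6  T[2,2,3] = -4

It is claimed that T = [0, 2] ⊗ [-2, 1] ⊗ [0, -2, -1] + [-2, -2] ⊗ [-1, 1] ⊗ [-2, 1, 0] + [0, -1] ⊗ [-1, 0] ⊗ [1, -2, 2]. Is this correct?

No

Reconstruct entry (2,1,3) from the claimed factors: Σₗ aₗ[2]bₗ[1]cₗ[3] = (2)·(-2)·(-1) + (-2)·(-1)·(0) + (-1)·(-1)·(2) = 6, but T[2,1,3] = 10. The claim is false.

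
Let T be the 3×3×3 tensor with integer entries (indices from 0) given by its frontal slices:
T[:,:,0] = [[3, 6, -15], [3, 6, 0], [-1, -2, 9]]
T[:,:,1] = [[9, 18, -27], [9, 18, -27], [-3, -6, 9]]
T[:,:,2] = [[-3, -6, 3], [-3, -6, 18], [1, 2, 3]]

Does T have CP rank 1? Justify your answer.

The mode-1 unfolding of T (rows indexed by i, columns by (j,k) = (0,0), (0,1), (0,2), (1,0), (1,1), (1,2), (2,0), (2,1), (2,2)) is [[3, 9, -3, 6, 18, -6, -15, -27, 3], [3, 9, -3, 6, 18, -6, 0, -27, 18], [-1, -3, 1, -2, -6, 2, 9, 9, 3]].
There the 2×2 minor on rows i ∈ {0, 1}, columns (j,k) ∈ {(0,0), (2,0)} is det [[3, -15], [3, 0]] = 45 ≠ 0, so this unfolding has rank ≥ 2; CP rank is at least every unfolding rank, so rank(T) ≥ 2.
In particular rank(T) ≥ 2 > 1, so T is not rank-1.

No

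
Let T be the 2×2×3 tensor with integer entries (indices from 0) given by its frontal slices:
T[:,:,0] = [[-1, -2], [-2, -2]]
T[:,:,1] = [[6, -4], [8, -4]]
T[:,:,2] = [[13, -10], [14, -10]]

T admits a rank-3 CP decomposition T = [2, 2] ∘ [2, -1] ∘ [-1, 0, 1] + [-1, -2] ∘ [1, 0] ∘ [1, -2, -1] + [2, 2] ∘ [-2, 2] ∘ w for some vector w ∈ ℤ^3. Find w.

w = [-1, -1, -2]

Subtract the known terms from T to get the rank-1 residual R = [2, 2] ∘ [-2, 2] ∘ w, so R[i,j,k] = a[i]·b[j]·w[k]. Pick indices with nonzero a[0]·b[0] = (2)·(-2) = -4. Only the fibre through (0,0,·) is needed: R[0,0,:] = T[0,0,:] − Σₗ aₗ[0]bₗ[0]cₗ = [-1, 6, 13] − (2)·(2)·[-1, 0, 1] − (-1)·(1)·[1, -2, -1] = [4, 4, 8]. Then w[k] = R[0,0,k] / -4 for each k, giving w = [4, 4, 8] / -4 = [-1, -1, -2].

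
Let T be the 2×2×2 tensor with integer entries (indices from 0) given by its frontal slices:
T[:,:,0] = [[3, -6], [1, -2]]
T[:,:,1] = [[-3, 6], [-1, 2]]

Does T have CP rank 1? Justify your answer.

Yes

If T = a ∘ b ∘ c then every fibre of T is a multiple of the corresponding factor, so read the factors off the fibres through the nonzero entry T[0,0,0] = 3.
The mode-1 fibre T[:,0,0] = [3, 1] gives a = [3, 1] (primitive direction); the mode-2 fibre T[0,:,0] = [3, -6] gives b = [1, -2]; then c[k] = T[0,0,k] / (a[0]·b[0]) = [3, -3] / 3 = [1, -1].
Expanding [3, 1] ∘ [1, -2] ∘ [1, -1] reproduces all 8 entries of T, so T = [3, 1] ∘ [1, -2] ∘ [1, -1] and rank(T) ≤ 1.
Equivalently every frontal slice T[:,:,k] is c[k] times the rank-1 matrix [3, 1] ∘ [1, -2]. So T has rank 1 (it is nonzero).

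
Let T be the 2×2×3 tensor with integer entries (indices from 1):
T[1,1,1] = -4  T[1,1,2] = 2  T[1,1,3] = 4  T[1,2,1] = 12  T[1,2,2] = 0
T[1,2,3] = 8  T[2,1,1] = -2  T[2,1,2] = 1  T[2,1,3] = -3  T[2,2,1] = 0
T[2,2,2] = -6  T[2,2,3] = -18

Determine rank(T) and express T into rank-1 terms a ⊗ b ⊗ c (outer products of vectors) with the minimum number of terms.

Lower bound: the mode-3 unfolding of T (rows indexed by k, columns by (i,j) = (1,1), (1,2), (2,1), (2,2)) is [[-4, 12, -2, 0], [2, 0, 1, -6], [4, 8, -3, -18]].
There the 3×3 minor on rows k ∈ {1, 2, 3}, columns (i,j) ∈ {(1,1), (1,2), (2,1)} is det [[-4, 12, -2], [2, 0, 1], [4, 8, -3]] = 120 ≠ 0, so this unfolding has rank ≥ 3; CP rank is at least every unfolding rank, so rank(T) ≥ 3. (This is only a lower bound: in general the CP rank may exceed every unfolding rank, so we still need to exhibit 3 rank-1 terms summing to T.)
Upper bound: T is a sum of 3 rank-1 terms, T = [1, -2] ⊗ [1, 2] ⊗ [0, 0, 2] + [1, -1] ⊗ [0, 1] ⊗ [4, 4, 8] + [2, 1] ⊗ [1, -2] ⊗ [-2, 1, 1] (written with every a and b primitive with positive leading entry and the scale carried by c; CP decompositions are not unique, and this one is verified by expanding entrywise), so rank(T) ≤ 3.
These bounds meet, so rank(T) = 3.
Check entry T[2,2,3] = -18: (-2)·(2)·(2) + (-1)·(1)·(8) + (1)·(-2)·(1) = -18.

rank(T) = 3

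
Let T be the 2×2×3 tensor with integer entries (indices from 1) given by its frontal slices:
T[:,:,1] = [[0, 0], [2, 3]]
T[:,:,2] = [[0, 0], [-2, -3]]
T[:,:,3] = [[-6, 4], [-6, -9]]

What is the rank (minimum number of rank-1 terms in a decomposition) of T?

Lower bound: the mode-1 unfolding of T (rows indexed by i, columns by (j,k) = (1,1), (1,2), (1,3), (2,1), (2,2), (2,3)) is [[0, 0, -6, 0, 0, 4], [2, -2, -6, 3, -3, -9]].
There the 2×2 minor on rows i ∈ {1, 2}, columns (j,k) ∈ {(1,1), (1,3)} is det [[0, -6], [2, -6]] = 12 ≠ 0, so this unfolding has rank ≥ 2; CP rank is at least every unfolding rank, so rank(T) ≥ 2. (Unfolding ranks only ever bound the CP rank from below — rank(T) can be strictly larger than all of them — so the matching upper bound has to come from an explicit 2-term decomposition.)
Upper bound — finding two terms. Write S_k = T[:,:,k] for the frontal slices: S₁ = [[0, 0], [2, 3]], S₂ = [[0, 0], [-2, -3]], S₃ = [[-6, 4], [-6, -9]].
If T = a₁ ⊗ b₁ ⊗ c₁ + a₂ ⊗ b₂ ⊗ c₂ then each S_k = c₁[k]·a₁b₁ᵀ + c₂[k]·a₂b₂ᵀ. S₁ and S₃ are linearly independent, so a₁b₁ᵀ and a₂b₂ᵀ must span the same plane of matrices: they are the rank-1 matrices of the form x·S₁ + y·S₃.
det(x·S₁ + y·S₃) is −26·xy + 78·y² = (-26)·(x − 3·y)(y), vanishing at (x:y) = (3:1) and (1:0).
M₁ = 3·S₁ + S₃ = [[-6, 4], [0, 0]] = (-2)·(1, 0)(3, -2)ᵀ and M₂ = S₁ = [[0, 0], [2, 3]] = (0, 1)(2, 3)ᵀ, so take a₁ = (1, 0), b₁ = (3, -2), a₂ = (0, 1), b₂ = (2, 3).
Each slice is an integer combination of E₁ = a₁b₁ᵀ and E₂ = a₂b₂ᵀ: S₁ = E₂, S₂ = −E₂, S₃ = −2·E₁ − 3·E₂; reading off coefficients, c₁ = (0, 0, -2) and c₂ = (1, -1, -3).
Hence T = (1, 0) ⊗ (3, -2) ⊗ (0, 0, -2) + (0, 1) ⊗ (2, 3) ⊗ (1, -1, -3), so rank(T) ≤ 2.
These bounds meet, so rank(T) = 2.

2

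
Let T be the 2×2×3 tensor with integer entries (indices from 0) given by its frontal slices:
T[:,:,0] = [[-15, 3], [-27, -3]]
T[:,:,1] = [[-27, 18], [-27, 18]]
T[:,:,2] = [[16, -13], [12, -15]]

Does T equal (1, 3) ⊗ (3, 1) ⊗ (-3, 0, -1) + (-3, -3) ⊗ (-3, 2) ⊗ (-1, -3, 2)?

No

Reconstruct entry (0,0,0) from the claimed factors: Σₗ aₗ[0]bₗ[0]cₗ[0] = (1)·(3)·(-3) + (-3)·(-3)·(-1) = -18, but T[0,0,0] = -15. The claim is false.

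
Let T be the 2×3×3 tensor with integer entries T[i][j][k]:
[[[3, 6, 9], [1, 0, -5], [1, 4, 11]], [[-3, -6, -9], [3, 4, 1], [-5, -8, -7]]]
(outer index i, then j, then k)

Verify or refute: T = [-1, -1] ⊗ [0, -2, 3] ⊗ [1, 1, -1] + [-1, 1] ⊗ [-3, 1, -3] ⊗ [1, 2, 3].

Reconstruct entry (0,2,0) from the claimed factors: Σₗ aₗ[0]bₗ[2]cₗ[0] = (-1)·(3)·(1) + (-1)·(-3)·(1) = 0, but T[0,2,0] = 1. The claim is false.

No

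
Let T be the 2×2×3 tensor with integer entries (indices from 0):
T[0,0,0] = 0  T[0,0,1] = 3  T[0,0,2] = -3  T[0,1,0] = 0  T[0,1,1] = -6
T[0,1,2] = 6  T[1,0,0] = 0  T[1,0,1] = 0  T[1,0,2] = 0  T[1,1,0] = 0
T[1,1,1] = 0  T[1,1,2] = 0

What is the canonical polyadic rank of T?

1

Lower bound: T ≠ 0 (e.g. T[0,0,1] = 3), so rank(T) ≥ 1.
Upper bound: if T = a ⊗ b ⊗ c then every fibre of T is a multiple of the corresponding factor, so read the factors off the fibres through the nonzero entry T[0,0,1] = 3.
The mode-1 fibre T[:,0,1] = [3, 0] gives a = (1, 0) (primitive direction); the mode-2 fibre T[0,:,1] = [3, -6] gives b = (1, -2); then c[k] = T[0,0,k] / (a[0]·b[0]) = [0, 3, -3] / 1 = (0, 3, -3).
Expanding (1, 0) ⊗ (1, -2) ⊗ (0, 3, -3) reproduces all 12 entries of T, so T = (1, 0) ⊗ (1, -2) ⊗ (0, 3, -3) and rank(T) ≤ 1.
These bounds meet, so rank(T) = 1.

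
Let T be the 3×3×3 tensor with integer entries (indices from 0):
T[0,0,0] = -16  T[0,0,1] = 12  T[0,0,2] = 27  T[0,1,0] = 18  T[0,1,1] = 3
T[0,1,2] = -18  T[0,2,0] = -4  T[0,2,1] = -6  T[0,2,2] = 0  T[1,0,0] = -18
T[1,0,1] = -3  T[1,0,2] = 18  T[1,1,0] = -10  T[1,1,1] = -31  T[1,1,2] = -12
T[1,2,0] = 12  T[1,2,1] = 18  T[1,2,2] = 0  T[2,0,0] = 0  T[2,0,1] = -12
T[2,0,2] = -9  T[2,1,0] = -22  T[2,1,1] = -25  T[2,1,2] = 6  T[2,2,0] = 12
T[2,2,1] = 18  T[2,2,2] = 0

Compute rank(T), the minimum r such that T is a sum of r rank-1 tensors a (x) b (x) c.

Lower bound: in the mode-1 unfolding of T (rows indexed by i, columns by (j,k)) the 2×2 minor on rows i ∈ {0, 1}, columns (j,k) ∈ {(0,0), (0,1)} is det [[-16, 12], [-18, -3]] = 264 ≠ 0, so that unfolding has rank ≥ 2 and hence rank(T) ≥ 2 (CP rank is at least every unfolding rank, though it can be larger).
Upper bound: with S_k = T[:,:,k], the two rank-1 terms a₁b₁ᵀ, a₂b₂ᵀ are the rank-1 members of the pencil x·S₀ + y·S₁.
The 2×2 minor of x·S₀ + y·S₁ on rows {0,1}, columns {0,1} is 484·x² + 484·xy − 363·y² = 121·(2·x + 3·y)(2·x − y), vanishing at (x:y) = (3:-2) and (1:2).
M₁ = 3·S₀ − 2·S₁ = [[-72, 48, 0], [-48, 32, 0], [24, -16, 0]] = (-8)·(3, 2, -1)(3, -2, 0)ᵀ and M₂ = S₀ + 2·S₁ = [[8, 24, -16], [-24, -72, 48], [-24, -72, 48]] = 8·(1, -3, -3)(1, 3, -2)ᵀ, so take a₁ = (3, 2, -1), b₁ = (3, -2, 0), a₂ = (1, -3, -3), b₂ = (1, 3, -2).
Each slice is an integer combination of E₁ = a₁b₁ᵀ and E₂ = a₂b₂ᵀ: S₀ = −2·E₁ + 2·E₂, S₁ = E₁ + 3·E₂, S₂ = 3·E₁; reading off coefficients, c₁ = (-2, 1, 3) and c₂ = (2, 3, 0).
Hence T = (3, 2, -1) (x) (3, -2, 0) (x) (-2, 1, 3) + (1, -3, -3) (x) (1, 3, -2) (x) (2, 3, 0), so rank(T) ≤ 2.
These bounds meet, so rank(T) = 2.

2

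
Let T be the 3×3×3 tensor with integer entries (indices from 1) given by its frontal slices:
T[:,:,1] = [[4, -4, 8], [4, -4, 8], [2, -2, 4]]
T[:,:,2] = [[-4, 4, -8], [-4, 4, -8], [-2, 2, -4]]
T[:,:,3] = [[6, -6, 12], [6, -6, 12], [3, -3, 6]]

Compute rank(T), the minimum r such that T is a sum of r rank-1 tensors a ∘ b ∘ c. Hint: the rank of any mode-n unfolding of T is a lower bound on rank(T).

Lower bound: T ≠ 0 (e.g. T[1,1,1] = 4), so rank(T) ≥ 1.
Upper bound: if T = a ∘ b ∘ c then every fibre of T is a multiple of the corresponding factor, so read the factors off the fibres through the nonzero entry T[1,1,1] = 4.
The mode-1 fibre T[:,1,1] = [4, 4, 2] gives a = [2, 2, 1] (primitive direction); the mode-2 fibre T[1,:,1] = [4, -4, 8] gives b = [1, -1, 2]; then c[k] = T[1,1,k] / (a[1]·b[1]) = [4, -4, 6] / 2 = [2, -2, 3].
Expanding [2, 2, 1] ∘ [1, -1, 2] ∘ [2, -2, 3] reproduces all 27 entries of T, so T = [2, 2, 1] ∘ [1, -1, 2] ∘ [2, -2, 3] and rank(T) ≤ 1.
These bounds meet, so rank(T) = 1.

1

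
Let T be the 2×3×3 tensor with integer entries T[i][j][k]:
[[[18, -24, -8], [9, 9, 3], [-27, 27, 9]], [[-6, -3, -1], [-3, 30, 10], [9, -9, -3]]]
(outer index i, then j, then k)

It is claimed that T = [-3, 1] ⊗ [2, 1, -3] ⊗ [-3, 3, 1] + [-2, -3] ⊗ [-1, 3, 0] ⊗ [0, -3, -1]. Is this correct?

Reconstruct entrywise from the claimed factors. For example, T[0,2,1] = 27 and Σₗ aₗ[0]bₗ[2]cₗ[1] = (-3)·(-3)·(3) + (-2)·(0)·(-3) = 27; checking all 18 entries, every one matches. The claim holds.

Yes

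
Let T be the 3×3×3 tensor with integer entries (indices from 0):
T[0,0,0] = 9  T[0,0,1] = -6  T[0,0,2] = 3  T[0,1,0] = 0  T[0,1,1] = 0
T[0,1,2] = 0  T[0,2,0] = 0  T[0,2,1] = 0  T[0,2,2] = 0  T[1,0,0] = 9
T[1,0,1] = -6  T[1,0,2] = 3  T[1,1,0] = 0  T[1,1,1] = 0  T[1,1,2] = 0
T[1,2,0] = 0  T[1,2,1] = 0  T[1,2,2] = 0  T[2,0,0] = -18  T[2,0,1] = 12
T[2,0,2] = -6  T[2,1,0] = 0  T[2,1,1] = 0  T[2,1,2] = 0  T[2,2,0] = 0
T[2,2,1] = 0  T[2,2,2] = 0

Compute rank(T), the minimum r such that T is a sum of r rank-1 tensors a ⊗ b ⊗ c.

1

Lower bound: T ≠ 0 (e.g. T[0,0,0] = 9), so rank(T) ≥ 1.
Upper bound: if T = a ⊗ b ⊗ c then every fibre of T is a multiple of the corresponding factor, so read the factors off the fibres through the nonzero entry T[0,0,0] = 9.
The mode-1 fibre T[:,0,0] = [9, 9, -18] gives a = [1, 1, -2] (primitive direction); the mode-2 fibre T[0,:,0] = [9, 0, 0] gives b = [1, 0, 0]; then c[k] = T[0,0,k] / (a[0]·b[0]) = [9, -6, 3] / 1 = [9, -6, 3].
Expanding [1, 1, -2] ⊗ [1, 0, 0] ⊗ [9, -6, 3] reproduces all 27 entries of T, so T = [1, 1, -2] ⊗ [1, 0, 0] ⊗ [9, -6, 3] and rank(T) ≤ 1.
These bounds meet, so rank(T) = 1.
Check entry T[1,1,1] = 0: (1)·(0)·(-6) = 0.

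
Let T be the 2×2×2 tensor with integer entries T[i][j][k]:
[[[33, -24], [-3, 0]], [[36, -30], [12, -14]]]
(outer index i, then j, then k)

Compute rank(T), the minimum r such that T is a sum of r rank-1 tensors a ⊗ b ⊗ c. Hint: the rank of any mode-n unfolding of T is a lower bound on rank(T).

Lower bound: the mode-1 unfolding of T (rows indexed by i, columns by (j,k) = (0,0), (0,1), (1,0), (1,1)) is [[33, -24, -3, 0], [36, -30, 12, -14]].
There the 2×2 minor on rows i ∈ {0, 1}, columns (j,k) ∈ {(0,0), (0,1)} is det [[33, -24], [36, -30]] = -126 ≠ 0, so this unfolding has rank ≥ 2; CP rank is at least every unfolding rank, so rank(T) ≥ 2. (This is only a lower bound: in general the CP rank may exceed every unfolding rank, so we still need to exhibit 2 rank-1 terms summing to T.)
Upper bound — finding two terms. Write S_k = T[:,:,k] for the frontal slices: S₀ = [[33, -3], [36, 12]], S₁ = [[-24, 0], [-30, -14]].
If T = a₁ ⊗ b₁ ⊗ c₁ + a₂ ⊗ b₂ ⊗ c₂ then each S_k = c₁[k]·a₁b₁ᵀ + c₂[k]·a₂b₂ᵀ. S₀ and S₁ are linearly independent, so a₁b₁ᵀ and a₂b₂ᵀ must span the same plane of matrices: they are the rank-1 matrices of the form x·S₀ + y·S₁.
det(x·S₀ + y·S₁) is 504·x² − 840·xy + 336·y² = 168·(3·x − 2·y)(x − y), vanishing at (x:y) = (2:3) and (1:1).
M₁ = 2·S₀ + 3·S₁ = [[-6, -6], [-18, -18]] = (-6)·[1, 3][1, 1]ᵀ and M₂ = S₀ + S₁ = [[9, -3], [6, -2]] = [3, 2][3, -1]ᵀ, so take a₁ = [1, 3], b₁ = [1, 1], a₂ = [3, 2], b₂ = [3, -1].
Each slice is an integer combination of E₁ = a₁b₁ᵀ and E₂ = a₂b₂ᵀ: S₀ = 6·E₁ + 3·E₂, S₁ = −6·E₁ − 2·E₂; reading off coefficients, c₁ = [6, -6] and c₂ = [3, -2].
Hence T = [1, 3] ⊗ [1, 1] ⊗ [6, -6] + [3, 2] ⊗ [3, -1] ⊗ [3, -2], so rank(T) ≤ 2.
These bounds meet, so rank(T) = 2.

2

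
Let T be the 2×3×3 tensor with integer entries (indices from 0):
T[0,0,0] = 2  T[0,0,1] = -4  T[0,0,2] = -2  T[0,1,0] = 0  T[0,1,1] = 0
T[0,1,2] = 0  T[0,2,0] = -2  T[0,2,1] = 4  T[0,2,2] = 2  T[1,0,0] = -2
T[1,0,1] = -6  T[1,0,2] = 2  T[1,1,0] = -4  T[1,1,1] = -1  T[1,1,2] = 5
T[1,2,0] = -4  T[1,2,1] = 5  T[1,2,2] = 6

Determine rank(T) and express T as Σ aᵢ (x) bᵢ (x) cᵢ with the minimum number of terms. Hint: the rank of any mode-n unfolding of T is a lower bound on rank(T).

Lower bound: the mode-3 unfolding of T (rows indexed by k, columns by (i,j) = (0,0), (0,1), (0,2), (1,0), (1,1), (1,2)) is [[2, 0, -2, -2, -4, -4], [-4, 0, 4, -6, -1, 5], [-2, 0, 2, 2, 5, 6]].
There the 3×3 minor on rows k ∈ {0, 1, 2}, columns (i,j) ∈ {(0,0), (1,0), (1,1)} is det [[2, -2, -4], [-4, -6, -1], [-2, 2, 5]] = -20 ≠ 0, so this unfolding has rank ≥ 3; CP rank is at least every unfolding rank, so rank(T) ≥ 3. (Flattening ranks never certify an upper bound on CP rank; for that we must actually write T with 3 rank-1 terms.)
Upper bound: T is a sum of 3 rank-1 terms, T = [0, 1] (x) [0, 1, 2] (x) [0, 1, 1] + [0, 1] (x) [2, 2, 1] (x) [-2, -1, 2] + [1, 1] (x) [1, 0, -1] (x) [2, -4, -2] (one valid choice — decompositions are not unique — normalised so each a, b is primitive with positive first nonzero entry; check it by expanding all entries), so rank(T) ≤ 3.
These bounds meet, so rank(T) = 3.
Check entry T[0,2,1] = 4: (0)·(2)·(1) + (0)·(1)·(-1) + (1)·(-1)·(-4) = 4.

rank(T) = 3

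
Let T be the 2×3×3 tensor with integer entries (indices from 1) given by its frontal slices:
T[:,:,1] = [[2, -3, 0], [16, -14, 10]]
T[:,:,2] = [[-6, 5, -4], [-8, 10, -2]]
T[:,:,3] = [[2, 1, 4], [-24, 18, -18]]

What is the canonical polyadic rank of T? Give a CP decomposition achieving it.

Lower bound: the mode-2 unfolding of T (rows indexed by j, columns by (i,k) = (1,1), (1,2), (1,3), (2,1), (2,2), (2,3)) is [[2, -6, 2, 16, -8, -24], [-3, 5, 1, -14, 10, 18], [0, -4, 4, 10, -2, -18]].
There the 2×2 minor on rows j ∈ {1, 2}, columns (i,k) ∈ {(1,1), (1,2)} is det [[2, -6], [-3, 5]] = -8 ≠ 0, so this unfolding has rank ≥ 2; CP rank is at least every unfolding rank, so rank(T) ≥ 2. (Unfolding ranks only ever bound the CP rank from below — rank(T) can be strictly larger than all of them — so the matching upper bound has to come from an explicit 2-term decomposition.)
Upper bound — finding two terms. Write S_k = T[:,:,k] for the frontal slices: S₁ = [[2, -3, 0], [16, -14, 10]], S₂ = [[-6, 5, -4], [-8, 10, -2]], S₃ = [[2, 1, 4], [-24, 18, -18]].
If T = a₁ (x) b₁ (x) c₁ + a₂ (x) b₂ (x) c₂ then each S_k = c₁[k]·a₁b₁ᵀ + c₂[k]·a₂b₂ᵀ. S₁ and S₂ are linearly independent, so a₁b₁ᵀ and a₂b₂ᵀ must span the same plane of matrices: they are the rank-1 matrices of the form x·S₁ + y·S₂.
The 2×2 minor of x·S₁ + y·S₂ on rows {1,2}, columns {1,2} is 20·x² − 20·y² = 20·(x − y)(x + y), vanishing at (x:y) = (1:1) and (1:-1).
M₁ = S₁ + S₂ = [[-4, 2, -4], [8, -4, 8]] = (-2)·[1, -2][2, -1, 2]ᵀ and M₂ = S₁ − S₂ = [[8, -8, 4], [24, -24, 12]] = 4·[1, 3][2, -2, 1]ᵀ, so take a₁ = [1, -2], b₁ = [2, -1, 2], a₂ = [1, 3], b₂ = [2, -2, 1].
Each slice is an integer combination of E₁ = a₁b₁ᵀ and E₂ = a₂b₂ᵀ: S₁ = −E₁ + 2·E₂, S₂ = −E₁ − 2·E₂, S₃ = 3·E₁ − 2·E₂; reading off coefficients, c₁ = [-1, -1, 3] and c₂ = [2, -2, -2].
Hence T = [1, -2] (x) [2, -1, 2] (x) [-1, -1, 3] + [1, 3] (x) [2, -2, 1] (x) [2, -2, -2], so rank(T) ≤ 2.
These bounds meet, so rank(T) = 2.
Check entry T[2,1,1] = 16: (-2)·(2)·(-1) + (3)·(2)·(2) = 16.

rank(T) = 2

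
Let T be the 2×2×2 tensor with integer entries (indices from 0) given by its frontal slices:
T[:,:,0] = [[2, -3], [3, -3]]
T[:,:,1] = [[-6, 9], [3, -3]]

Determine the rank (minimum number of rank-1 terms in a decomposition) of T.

Lower bound: in the mode-1 unfolding of T (rows indexed by i, columns by (j,k)) the 2×2 minor on rows i ∈ {0, 1}, columns (j,k) ∈ {(0,0), (0,1)} is det [[2, -6], [3, 3]] = 24 ≠ 0, so that unfolding has rank ≥ 2 and hence rank(T) ≥ 2 (CP rank is at least every unfolding rank, though it can be larger).
Upper bound: with S_k = T[:,:,k], the two rank-1 terms a₁b₁ᵀ, a₂b₂ᵀ are the rank-1 members of the pencil x·S₀ + y·S₁.
det(x·S₀ + y·S₁) is 3·x² − 6·xy − 9·y² = 3·(x − 3·y)(x + y), vanishing at (x:y) = (3:1) and (1:-1).
M₁ = 3·S₀ + S₁ = [[0, 0], [12, -12]] = 12·[0, 1][1, -1]ᵀ and M₂ = S₀ − S₁ = [[8, -12], [0, 0]] = 4·[1, 0][2, -3]ᵀ, so take a₁ = [0, 1], b₁ = [1, -1], a₂ = [1, 0], b₂ = [2, -3].
Each slice is an integer combination of E₁ = a₁b₁ᵀ and E₂ = a₂b₂ᵀ: S₀ = 3·E₁ + E₂, S₁ = 3·E₁ − 3·E₂; reading off coefficients, c₁ = [3, 3] and c₂ = [1, -3].
Hence T = [0, 1] (x) [1, -1] (x) [3, 3] + [1, 0] (x) [2, -3] (x) [1, -3], so rank(T) ≤ 2.
These bounds meet, so rank(T) = 2.

2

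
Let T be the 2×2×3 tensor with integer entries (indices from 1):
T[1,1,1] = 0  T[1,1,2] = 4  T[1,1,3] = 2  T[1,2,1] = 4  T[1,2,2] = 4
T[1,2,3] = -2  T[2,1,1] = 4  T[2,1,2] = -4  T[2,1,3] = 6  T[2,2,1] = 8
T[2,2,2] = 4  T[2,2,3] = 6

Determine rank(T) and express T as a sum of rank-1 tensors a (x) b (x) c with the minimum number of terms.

rank(T) = 3

Lower bound: the mode-3 unfolding of T (rows indexed by k, columns by (i,j) = (1,1), (1,2), (2,1), (2,2)) is [[0, 4, 4, 8], [4, 4, -4, 4], [2, -2, 6, 6]].
There the 3×3 minor on rows k ∈ {1, 2, 3}, columns (i,j) ∈ {(1,1), (1,2), (2,1)} is det [[0, 4, 4], [4, 4, -4], [2, -2, 6]] = -192 ≠ 0, so this unfolding has rank ≥ 3; CP rank is at least every unfolding rank, so rank(T) ≥ 3. (This is only a lower bound: in general the CP rank may exceed every unfolding rank, so we still need to exhibit 3 rank-1 terms summing to T.)
Upper bound: T is a sum of 3 rank-1 terms, T = [0, 1] (x) [1, 1] (x) [4, 0, 8] + [1, -1] (x) [1, 0] (x) [0, 4, 2] + [1, 1] (x) [0, 1] (x) [4, 4, -2] (one valid choice — decompositions are not unique — normalised so each a, b is primitive with positive first nonzero entry; check it by expanding all entries), so rank(T) ≤ 3.
These bounds meet, so rank(T) = 3.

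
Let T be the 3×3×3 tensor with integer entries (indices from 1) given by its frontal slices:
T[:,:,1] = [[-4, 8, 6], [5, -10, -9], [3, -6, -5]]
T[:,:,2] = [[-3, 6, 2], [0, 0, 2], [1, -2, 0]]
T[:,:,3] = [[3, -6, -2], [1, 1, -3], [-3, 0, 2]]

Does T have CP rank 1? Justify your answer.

The mode-1 unfolding of T (rows indexed by i, columns by (j,k) = (1,1), (1,2), (1,3), (2,1), (2,2), (2,3), (3,1), (3,2), (3,3)) is [[-4, -3, 3, 8, 6, -6, 6, 2, -2], [5, 0, 1, -10, 0, 1, -9, 2, -3], [3, 1, -3, -6, -2, 0, -5, 0, 2]].
There the 3×3 minor on rows i ∈ {1, 2, 3}, columns (j,k) ∈ {(1,1), (1,2), (1,3)} is det [[-4, -3, 3], [5, 0, 1], [3, 1, -3]] = -35 ≠ 0, so this unfolding has rank ≥ 3; CP rank is at least every unfolding rank, so rank(T) ≥ 3.
In particular rank(T) ≥ 3 > 1, so T is not rank-1.

No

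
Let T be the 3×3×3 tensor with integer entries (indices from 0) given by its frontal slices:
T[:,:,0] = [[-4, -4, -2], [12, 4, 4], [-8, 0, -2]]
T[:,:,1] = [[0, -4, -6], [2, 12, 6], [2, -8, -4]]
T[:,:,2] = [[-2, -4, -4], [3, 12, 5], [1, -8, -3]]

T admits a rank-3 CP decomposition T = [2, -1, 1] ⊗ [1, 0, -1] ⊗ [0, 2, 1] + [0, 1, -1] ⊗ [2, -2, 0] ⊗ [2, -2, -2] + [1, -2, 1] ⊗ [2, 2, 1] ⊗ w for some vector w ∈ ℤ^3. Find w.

Subtract the known terms from T to get the rank-1 residual R = [1, -2, 1] ⊗ [2, 2, 1] ⊗ w, so R[i,j,k] = a[i]·b[j]·w[k]. Pick indices with nonzero a[0]·b[0] = (1)·(2) = 2. Only the fibre through (0,0,·) is needed: R[0,0,:] = T[0,0,:] − Σₗ aₗ[0]bₗ[0]cₗ = [-4, 0, -2] − (2)·(1)·[0, 2, 1] − (0)·(2)·[2, -2, -2] = [-4, -4, -4]. Then w[k] = R[0,0,k] / 2 for each k, giving w = [-4, -4, -4] / 2 = [-2, -2, -2].

w = [-2, -2, -2]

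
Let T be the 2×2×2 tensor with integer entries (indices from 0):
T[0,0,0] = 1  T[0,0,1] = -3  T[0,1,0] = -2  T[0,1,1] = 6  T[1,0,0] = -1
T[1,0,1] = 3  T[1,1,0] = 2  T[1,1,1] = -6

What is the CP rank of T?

1

Lower bound: T ≠ 0 (e.g. T[0,0,0] = 1), so rank(T) ≥ 1.
Upper bound: if T = a ⊗ b ⊗ c then every fibre of T is a multiple of the corresponding factor, so read the factors off the fibres through the nonzero entry T[0,0,0] = 1.
The mode-1 fibre T[:,0,0] = [1, -1] gives a = [1, -1] (primitive direction); the mode-2 fibre T[0,:,0] = [1, -2] gives b = [1, -2]; then c[k] = T[0,0,k] / (a[0]·b[0]) = [1, -3] / 1 = [1, -3].
Expanding [1, -1] ⊗ [1, -2] ⊗ [1, -3] reproduces all 8 entries of T, so T = [1, -1] ⊗ [1, -2] ⊗ [1, -3] and rank(T) ≤ 1.
These bounds meet, so rank(T) = 1.
Check entry T[1,0,1] = 3: (-1)·(1)·(-3) = 3.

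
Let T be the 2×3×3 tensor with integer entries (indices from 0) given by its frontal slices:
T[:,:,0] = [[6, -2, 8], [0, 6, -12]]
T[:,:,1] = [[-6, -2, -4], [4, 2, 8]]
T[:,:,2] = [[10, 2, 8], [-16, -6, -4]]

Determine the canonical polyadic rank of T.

3

Lower bound: the mode-3 unfolding of T (rows indexed by k, columns by (i,j) = (0,0), (0,1), (0,2), (1,0), (1,1), (1,2)) is [[6, -2, 8, 0, 6, -12], [-6, -2, -4, 4, 2, 8], [10, 2, 8, -16, -6, -4]].
There the 3×3 minor on rows k ∈ {0, 1, 2}, columns (i,j) ∈ {(0,0), (0,1), (1,0)} is det [[6, -2, 0], [-6, -2, 4], [10, 2, -16]] = 256 ≠ 0, so this unfolding has rank ≥ 3; CP rank is at least every unfolding rank, so rank(T) ≥ 3. (Flattening ranks never certify an upper bound on CP rank; for that we must actually write T with 3 rank-1 terms.)
Upper bound: T is a sum of 3 rank-1 terms, T = [0, 1] (x) [2, 1, -2] (x) [2, -2, -2] + [1, -2] (x) [1, 1, 0] (x) [-2, -2, 2] + [1, -1] (x) [1, 0, 1] (x) [8, -4, 8] (written with every a and b primitive with positive leading entry and the scale carried by c; CP decompositions are not unique, and this one is verified by expanding entrywise), so rank(T) ≤ 3.
These bounds meet, so rank(T) = 3.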